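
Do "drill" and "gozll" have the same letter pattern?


Pattern of "drill": [0, 1, 2, 3, 3]
Pattern of "gozll": [0, 1, 2, 3, 3]
Patterns match
Same pattern = Yes


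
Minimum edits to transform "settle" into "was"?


Word 1: "settle" (length 6)
Word 2: "was" (length 3)
One optimal edit sequence (insert/delete/substitute each cost 1):
  1. delete 's'  (+1)
  2. delete 'e'  (+1)
  3. delete 't'  (+1)
  4. substitute 't' -> 'w'  (+1)
  5. substitute 'l' -> 'a'  (+1)
  6. substitute 'e' -> 's'  (+1)
Total edit operations: 6
Edit distance = 6


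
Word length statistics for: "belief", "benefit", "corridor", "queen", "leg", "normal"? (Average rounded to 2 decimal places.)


Lengths: "belief"=6, "benefit"=7, "corridor"=8, "queen"=5, "leg"=3, "normal"=6
Sum = 35, Count = 6
Average = 35/6 = 5.83
= avg=5.83, min=3, max=8


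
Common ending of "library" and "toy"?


Word 1: "library"
Word 2: "toy"
Comparing from end:
  Pos -1: 'y' == 'y'
  Pos -2: 'r' != 'o' (stop)
LCS = "y" (length 1)


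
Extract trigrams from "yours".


Word: "yours" (length 5)
Number of trigrams = 5 - 3 + 1 = 3
  Position 0: "you"
  Position 1: "our"
  Position 2: "urs"
Trigrams = "you", "our", "urs"


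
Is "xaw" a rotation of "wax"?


Word: "wax", Candidate: "xaw"
Method: check if candidate is substring of word+word
"waxwax" contains "xaw"? No
Is rotation = No


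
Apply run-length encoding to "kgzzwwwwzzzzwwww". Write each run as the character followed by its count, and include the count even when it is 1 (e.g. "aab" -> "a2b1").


String: "kgzzwwwwzzzzwwww"
Scanning for consecutive runs:
  'k' x 1
  'g' x 1
  'z' x 2
  'w' x 4
  'z' x 4
  'w' x 4
RLE = "k1g1z2w4z4w4"


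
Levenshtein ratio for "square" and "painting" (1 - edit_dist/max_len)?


Word 1: "square" (length 6)
Word 2: "painting" (length 8)
One optimal edit sequence:
  1. insert 'p'  (+1)
  2. insert 'a'  (+1)
  3. substitute 's' -> 'i'  (+1)
  4. substitute 'q' -> 'n'  (+1)
  5. substitute 'u' -> 't'  (+1)
  6. substitute 'a' -> 'i'  (+1)
  7. substitute 'r' -> 'n'  (+1)
  8. substitute 'e' -> 'g'  (+1)
Edit distance = 8
Max length = max(6, 8) = 8
Similarity = 1 - 8/8
= 0.0000


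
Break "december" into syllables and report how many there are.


Word: "december"
Syllable breakdown: de | cem | ber
Counting: 3 parts
= 3 syllables


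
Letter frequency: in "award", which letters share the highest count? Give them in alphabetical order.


Word: "award"
Letter counts:
  'a': 2
  'd': 1
  'r': 1
  'w': 1
Maximum count = 2
Most frequent = 'a' (2 times each)


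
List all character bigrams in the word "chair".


Word: "chair" (length 5)
Number of bigrams = 5 - 2 + 1 = 4
  Position 0: "ch"
  Position 1: "ha"
  Position 2: "ai"
  Position 3: "ir"
Bigrams = "ch", "ha", "ai", "ir"


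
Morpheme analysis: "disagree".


Word: "disagree"
Morphemes: dis- + agree
Each morpheme carries meaning
= 2 morphemes


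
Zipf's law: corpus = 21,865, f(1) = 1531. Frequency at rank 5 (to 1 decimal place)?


Zipf's law: f(r) = f(1) / r
f(1) = 1531
f(5) = 1531 / 5
= 306.2 occurrences


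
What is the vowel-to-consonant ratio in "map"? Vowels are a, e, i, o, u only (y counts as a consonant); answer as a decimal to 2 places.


Word: "map"
Vowels (a,e,i,o,u): 1
Consonants: 2
Ratio = 1/2
= 0.50


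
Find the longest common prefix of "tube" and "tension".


Word 1: "tube"
Word 2: "tension"
Comparing from start:
  Pos 0: 't' == 't'
  Pos 1: 'u' != 'e' (stop)
LCP = "t" (length 1)


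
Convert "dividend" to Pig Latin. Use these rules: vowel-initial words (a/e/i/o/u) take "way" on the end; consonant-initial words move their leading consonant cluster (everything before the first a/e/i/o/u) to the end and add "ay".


Word: "dividend"
Starts with consonant(s) → move to end, add 'ay'
Consonant cluster: "d"
Pig Latin = "ividendday"


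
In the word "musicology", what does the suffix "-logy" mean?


Suffix: -logy
Example: musicology (music + -logy, with a spelling change)
Meaning = study of


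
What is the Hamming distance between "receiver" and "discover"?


Comparing character by character (same length = 8):
  Pos 0: 'r' vs 'd' !=
  Pos 1: 'e' vs 'i' !=
  Pos 2: 'c' vs 's' !=
  Pos 3: 'e' vs 'c' !=
  Pos 4: 'i' vs 'o' !=
  Pos 5: 'v' vs 'v' =
  Pos 6: 'e' vs 'e' =
  Pos 7: 'r' vs 'r' =
Hamming distance = 5


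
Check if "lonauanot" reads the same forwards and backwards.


Word: "lonauanot"
Reversed: "tonauanol"
Forward == Backward? lonauanot != tonauanol
Palindrome = No


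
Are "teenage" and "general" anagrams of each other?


Word 1: "teenage" → sorted: aeeegnt
Word 2: "general" → sorted: aeeglnr
Same letters? aeeegnt != aeeglnr
Anagram = No


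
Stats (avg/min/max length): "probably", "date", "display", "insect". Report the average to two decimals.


Lengths: "probably"=8, "date"=4, "display"=7, "insect"=6
Sum = 25, Count = 4
Average = 25/4 = 6.25
= avg=6.25, min=4, max=8


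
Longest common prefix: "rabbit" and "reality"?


Word 1: "rabbit"
Word 2: "reality"
Comparing from start:
  Pos 0: 'r' == 'r'
  Pos 1: 'a' != 'e' (stop)
LCP = "r" (length 1)


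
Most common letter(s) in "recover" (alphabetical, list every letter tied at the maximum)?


Word: "recover"
Letter counts:
  'c': 1
  'e': 2
  'o': 1
  'r': 2
  'v': 1
Maximum count = 2
Most frequent = 'e', 'r' (2 times each)


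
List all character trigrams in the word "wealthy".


Word: "wealthy" (length 7)
Number of trigrams = 7 - 3 + 1 = 5
  Position 0: "wea"
  Position 1: "eal"
  Position 2: "alt"
  Position 3: "lth"
  Position 4: "thy"
Trigrams = "wea", "eal", "alt", "lth", "thy"


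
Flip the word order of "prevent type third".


Original: "prevent type third"
Words (1..n): prevent | type | third
Reversed (n..1): third | type | prevent
Result = "third type prevent"


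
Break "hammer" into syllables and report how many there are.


Word: "hammer"
Syllable breakdown: ham / mer
Counting: 2 parts
= 2 syllables


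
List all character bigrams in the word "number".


Word: "number" (length 6)
Number of bigrams = 6 - 2 + 1 = 5
  Position 0: "nu"
  Position 1: "um"
  Position 2: "mb"
  Position 3: "be"
  Position 4: "er"
Bigrams = "nu", "um", "mb", "be", "er"


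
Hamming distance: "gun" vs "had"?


Comparing character by character (same length = 3):
  Pos 0: 'g' vs 'h' !=
  Pos 1: 'u' vs 'a' !=
  Pos 2: 'n' vs 'd' !=
Hamming distance = 3


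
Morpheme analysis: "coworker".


Word: "coworker"
Morphemes: co- / work / -er
Each morpheme carries meaning
= 3 morphemes


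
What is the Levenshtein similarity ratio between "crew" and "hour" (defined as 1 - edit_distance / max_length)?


Word 1: "crew" (length 4)
Word 2: "hour" (length 4)
One optimal edit sequence:
  1. substitute 'c' -> 'h'  (+1)
  2. substitute 'r' -> 'o'  (+1)
  3. substitute 'e' -> 'u'  (+1)
  4. substitute 'w' -> 'r'  (+1)
Edit distance = 4
Max length = max(4, 4) = 4
Similarity = 1 - 4/4
= 0.0000


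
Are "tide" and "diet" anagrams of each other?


Word 1: "tide" → sorted: deit
Word 2: "diet" → sorted: deit
Same letters? deit == deit
Anagram = Yes


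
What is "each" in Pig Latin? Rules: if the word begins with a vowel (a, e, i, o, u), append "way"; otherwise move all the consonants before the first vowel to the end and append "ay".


Word: "each"
Starts with vowel → add 'way'
Pig Latin = "eachway"


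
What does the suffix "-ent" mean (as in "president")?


Suffix: -ent
Example: president (preside + -ent, with a spelling change)
Meaning = one who / that which


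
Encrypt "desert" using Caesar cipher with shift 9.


Word: "desert"
Shift: 9
Each letter → (letter + shift) mod 26:
  'd' (3) + 9 = 12 → 'm'
  'e' (4) + 9 = 13 → 'n'
  's' (18) + 9 = 1 → 'b'
  'e' (4) + 9 = 13 → 'n'
  'r' (17) + 9 = 0 → 'a'
  't' (19) + 9 = 2 → 'c'
Result = "mnbnac"


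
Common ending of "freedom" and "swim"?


Word 1: "freedom"
Word 2: "swim"
Comparing from end:
  Pos -1: 'm' == 'm'
  Pos -2: 'o' != 'i' (stop)
LCS = "m" (length 1)


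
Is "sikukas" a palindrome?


Word: "sikukas"
Reversed: "sakukis"
Forward == Backward? sikukas != sakukis
Palindrome = No


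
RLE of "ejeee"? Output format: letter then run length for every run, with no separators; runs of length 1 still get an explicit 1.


String: "ejeee"
Scanning for consecutive runs:
  'e' x 1
  'j' x 1
  'e' x 3
RLE = "e1j1e3"


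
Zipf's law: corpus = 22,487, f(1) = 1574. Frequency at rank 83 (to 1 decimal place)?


Zipf's law: f(r) = f(1) / r
f(1) = 1574
f(83) = 1574 / 83
= 19.0 occurrences


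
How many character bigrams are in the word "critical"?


Word: "critical" (length 8)
Number of 2-grams = length - 2 + 1 = 8 - 2 + 1
= 7


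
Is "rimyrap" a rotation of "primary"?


Word: "primary", Candidate: "rimyrap"
Method: check if candidate is substring of word+word
"primaryprimary" contains "rimyrap"? No
Is rotation = No


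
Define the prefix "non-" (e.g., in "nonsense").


Prefix: non-
Example: nonsense (non- + sense)
Meaning = not


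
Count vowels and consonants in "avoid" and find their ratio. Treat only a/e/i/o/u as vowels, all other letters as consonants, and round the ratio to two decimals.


Word: "avoid"
Vowels (a,e,i,o,u): 3
Consonants: 2
Ratio = 3/2
= 1.50


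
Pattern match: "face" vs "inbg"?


Pattern of "face": [0, 1, 2, 3]
Pattern of "inbg": [0, 1, 2, 3]
Patterns match
Same pattern = Yes


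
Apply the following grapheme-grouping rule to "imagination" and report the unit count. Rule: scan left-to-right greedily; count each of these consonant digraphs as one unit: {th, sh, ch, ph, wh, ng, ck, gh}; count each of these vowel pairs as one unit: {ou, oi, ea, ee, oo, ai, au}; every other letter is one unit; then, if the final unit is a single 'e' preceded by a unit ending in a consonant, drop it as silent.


Word: "imagination" (11 letters)
Left-to-right scan:
  1. 'i' (letter)
  2. 'm' (letter)
  3. 'a' (letter)
  4. 'g' (letter)
  5. 'i' (letter)
  6. 'n' (letter)
  7. 'a' (letter)
  8. 't' (letter)
  9. 'i' (letter)
  10. 'o' (letter)
  11. 'n' (letter)
Units from scan: 11
Sound units = 11 units


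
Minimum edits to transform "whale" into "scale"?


Word 1: "whale" (length 5)
Word 2: "scale" (length 5)
One optimal edit sequence (insert/delete/substitute each cost 1):
  1. substitute 'w' -> 's'  (+1)
  2. substitute 'h' -> 'c'  (+1)
  3. keep 'a'
  4. keep 'l'
  5. keep 'e'
Total edit operations: 2
Edit distance = 2


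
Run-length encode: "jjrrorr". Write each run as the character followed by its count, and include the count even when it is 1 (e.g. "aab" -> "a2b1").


String: "jjrrorr"
Scanning for consecutive runs:
  'j' x 2
  'r' x 2
  'o' x 1
  'r' x 2
RLE = "j2r2o1r2"


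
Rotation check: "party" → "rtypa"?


Word: "party", Candidate: "rtypa"
Method: check if candidate is substring of word+word
"partyparty" contains "rtypa"? Yes
Is rotation = Yes


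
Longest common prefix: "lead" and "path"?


Word 1: "lead"
Word 2: "path"
Comparing from start:
  Pos 0: 'l' != 'p' (stop)
LCP = "" (length 0)


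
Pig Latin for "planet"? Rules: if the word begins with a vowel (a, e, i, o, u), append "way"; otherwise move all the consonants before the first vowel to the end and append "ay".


Word: "planet"
Starts with consonant(s) → move to end, add 'ay'
Consonant cluster: "pl"
Pig Latin = "anetplay"


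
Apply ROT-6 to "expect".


Word: "expect"
Shift: 6
Each letter → (letter + shift) mod 26:
  'e' (4) + 6 = 10 → 'k'
  'x' (23) + 6 = 3 → 'd'
  'p' (15) + 6 = 21 → 'v'
  'e' (4) + 6 = 10 → 'k'
  'c' (2) + 6 = 8 → 'i'
  't' (19) + 6 = 25 → 'z'
Result = "kdvkiz"


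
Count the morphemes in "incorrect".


Word: "incorrect"
Morphemes: in- + correct
Each morpheme carries meaning
= 2 morphemes


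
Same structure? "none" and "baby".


Pattern of "none": [0, 1, 0, 2]
Pattern of "baby": [0, 1, 0, 2]
Patterns match
Same pattern = Yes


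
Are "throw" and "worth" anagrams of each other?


Word 1: "throw" → sorted: hortw
Word 2: "worth" → sorted: hortw
Same letters? hortw == hortw
Anagram = Yes


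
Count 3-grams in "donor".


Word: "donor" (length 5)
Number of 3-grams = length - 3 + 1 = 5 - 3 + 1
= 3


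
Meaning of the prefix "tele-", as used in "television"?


Prefix: tele-
Example: television (tele- + vision)
Meaning = distant


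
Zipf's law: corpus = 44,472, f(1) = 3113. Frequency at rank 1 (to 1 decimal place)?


Zipf's law: f(r) = f(1) / r
f(1) = 3113
f(1) = 3113 / 1
= 3113.0 occurrences


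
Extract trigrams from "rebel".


Word: "rebel" (length 5)
Number of trigrams = 5 - 3 + 1 = 3
  Position 0: "reb"
  Position 1: "ebe"
  Position 2: "bel"
Trigrams = "reb", "ebe", "bel"


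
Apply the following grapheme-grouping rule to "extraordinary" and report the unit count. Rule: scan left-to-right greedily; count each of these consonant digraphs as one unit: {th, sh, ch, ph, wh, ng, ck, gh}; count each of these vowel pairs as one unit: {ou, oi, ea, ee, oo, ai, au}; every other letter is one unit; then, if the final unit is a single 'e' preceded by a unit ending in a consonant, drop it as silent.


Word: "extraordinary" (13 letters)
Left-to-right scan:
  (1) 'e' (letter)
  (2) 'x' (letter)
  (3) 't' (letter)
  (4) 'r' (letter)
  (5) 'a' (letter)
  (6) 'o' (letter)
  (7) 'r' (letter)
  (8) 'd' (letter)
  (9) 'i' (letter)
  (10) 'n' (letter)
  (11) 'a' (letter)
  (12) 'r' (letter)
  (13) 'y' (letter)
Units from scan: 13
Sound units = 13 units


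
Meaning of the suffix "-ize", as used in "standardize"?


Suffix: -ize
Example: standardize = standard + -ize
Meaning = to make


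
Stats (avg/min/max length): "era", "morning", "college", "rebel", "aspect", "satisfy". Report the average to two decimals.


Lengths: "era"=3, "morning"=7, "college"=7, "rebel"=5, "aspect"=6, "satisfy"=7
Sum = 35, Count = 6
Average = 35/6 = 5.83
= avg=5.83, min=3, max=7


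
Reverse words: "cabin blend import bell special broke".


Original: "cabin blend import bell special broke"
Words (1..n): cabin | blend | import | bell | special | broke
Reversed (n..1): broke | special | bell | import | blend | cabin
Result = "broke special bell import blend cabin"


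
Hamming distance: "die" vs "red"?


Comparing character by character (same length = 3):
  Pos 0: 'd' vs 'r' !=
  Pos 1: 'i' vs 'e' !=
  Pos 2: 'e' vs 'd' !=
Hamming distance = 3


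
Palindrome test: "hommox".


Word: "hommox"
Reversed: "xommoh"
Forward == Backward? hommox != xommoh
Palindrome = No


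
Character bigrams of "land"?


Word: "land" (length 4)
Number of bigrams = 4 - 2 + 1 = 3
  Position 0: "la"
  Position 1: "an"
  Position 2: "nd"
Bigrams = "la", "an", "nd"


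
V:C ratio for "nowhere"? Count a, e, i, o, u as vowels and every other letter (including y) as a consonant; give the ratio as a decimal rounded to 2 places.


Word: "nowhere"
Vowels (a,e,i,o,u): 3
Consonants: 4
Ratio = 3/4
= 0.75


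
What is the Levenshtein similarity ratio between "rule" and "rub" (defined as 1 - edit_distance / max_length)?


Word 1: "rule" (length 4)
Word 2: "rub" (length 3)
One optimal edit sequence:
  1. keep 'r'
  2. keep 'u'
  3. delete 'l'  (+1)
  4. substitute 'e' -> 'b'  (+1)
Edit distance = 2
Max length = max(4, 3) = 4
Similarity = 1 - 2/4
= 0.5000


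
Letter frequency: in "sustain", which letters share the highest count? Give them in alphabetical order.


Word: "sustain"
Letter counts:
  'a': 1
  'i': 1
  'n': 1
  's': 2
  't': 1
  'u': 1
Maximum count = 2
Most frequent = 's' (2 times each)


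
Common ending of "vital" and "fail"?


Word 1: "vital"
Word 2: "fail"
Comparing from end:
  Pos -1: 'l' == 'l'
  Pos -2: 'a' != 'i' (stop)
LCS = "l" (length 1)


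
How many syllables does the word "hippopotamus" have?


Word: "hippopotamus"
Syllable breakdown: hip / po / pot / a / mus
Counting: 5 parts
= 5 syllables


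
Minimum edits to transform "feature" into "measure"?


Word 1: "feature" (length 7)
Word 2: "measure" (length 7)
One optimal edit sequence (insert/delete/substitute each cost 1):
  1. substitute 'f' -> 'm'  (+1)
  2. keep 'e'
  3. keep 'a'
  4. substitute 't' -> 's'  (+1)
  5. keep 'u'
  6. keep 'r'
  7. keep 'e'
Total edit operations: 2
Edit distance = 2


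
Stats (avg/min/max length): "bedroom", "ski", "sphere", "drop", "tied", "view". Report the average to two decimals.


Lengths: "bedroom"=7, "ski"=3, "sphere"=6, "drop"=4, "tied"=4, "view"=4
Sum = 28, Count = 6
Average = 28/6 = 4.67
= avg=4.67, min=3, max=7


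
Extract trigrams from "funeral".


Word: "funeral" (length 7)
Number of trigrams = 7 - 3 + 1 = 5
  Position 0: "fun"
  Position 1: "une"
  Position 2: "ner"
  Position 3: "era"
  Position 4: "ral"
Trigrams = "fun", "une", "ner", "era", "ral"


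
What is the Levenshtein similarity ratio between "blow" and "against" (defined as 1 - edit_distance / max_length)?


Word 1: "blow" (length 4)
Word 2: "against" (length 7)
One optimal edit sequence:
  1. insert 'a'  (+1)
  2. insert 'g'  (+1)
  3. insert 'a'  (+1)
  4. substitute 'b' -> 'i'  (+1)
  5. substitute 'l' -> 'n'  (+1)
  6. substitute 'o' -> 's'  (+1)
  7. substitute 'w' -> 't'  (+1)
Edit distance = 7
Max length = max(4, 7) = 7
Similarity = 1 - 7/7
= 0.0000


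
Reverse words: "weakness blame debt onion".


Original: "weakness blame debt onion"
Words (1..n): weakness | blame | debt | onion
Reversed (n..1): onion | debt | blame | weakness
Result = "onion debt blame weakness"


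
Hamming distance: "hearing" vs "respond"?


Comparing character by character (same length = 7):
  Pos 0: 'h' vs 'r' !=
  Pos 1: 'e' vs 'e' =
  Pos 2: 'a' vs 's' !=
  Pos 3: 'r' vs 'p' !=
  Pos 4: 'i' vs 'o' !=
  Pos 5: 'n' vs 'n' =
  Pos 6: 'g' vs 'd' !=
Hamming distance = 5


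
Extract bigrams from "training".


Word: "training" (length 8)
Number of bigrams = 8 - 2 + 1 = 7
  Position 0: "tr"
  Position 1: "ra"
  Position 2: "ai"
  Position 3: "in"
  Position 4: "ni"
  Position 5: "in"
  Position 6: "ng"
Bigrams = "tr", "ra", "ai", "in", "ni", "in", "ng"


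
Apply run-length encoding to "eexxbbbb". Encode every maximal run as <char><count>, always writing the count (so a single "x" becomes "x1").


String: "eexxbbbb"
Scanning for consecutive runs:
  'e' x 2
  'x' x 2
  'b' x 4
RLE = "e2x2b4"


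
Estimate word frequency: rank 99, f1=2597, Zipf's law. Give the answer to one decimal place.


Zipf's law: f(r) = f(1) / r
f(1) = 2597
f(99) = 2597 / 99
= 26.2 occurrences


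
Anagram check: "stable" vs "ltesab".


Word 1: "stable" → sorted: abelst
Word 2: "ltesab" → sorted: abelst
Same letters? abelst == abelst
Anagram = Yes


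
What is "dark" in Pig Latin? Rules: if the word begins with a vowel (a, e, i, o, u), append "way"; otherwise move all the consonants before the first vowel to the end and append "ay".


Word: "dark"
Starts with consonant(s) → move to end, add 'ay'
Consonant cluster: "d"
Pig Latin = "arkday"


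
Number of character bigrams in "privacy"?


Word: "privacy" (length 7)
Number of 2-grams = length - 2 + 1 = 7 - 2 + 1
= 6


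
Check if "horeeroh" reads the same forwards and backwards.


Word: "horeeroh"
Reversed: "horeeroh"
Forward == Backward? horeeroh == horeeroh
Palindrome = Yes


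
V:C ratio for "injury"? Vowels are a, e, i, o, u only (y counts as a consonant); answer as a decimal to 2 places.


Word: "injury"
Vowels (a,e,i,o,u): 2
Consonants: 4
Ratio = 2/4
= 0.50


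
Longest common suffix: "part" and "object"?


Word 1: "part"
Word 2: "object"
Comparing from end:
  Pos -1: 't' == 't'
  Pos -2: 'r' != 'c' (stop)
LCS = "t" (length 1)


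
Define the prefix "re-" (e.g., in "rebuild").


Prefix: re-
Example: rebuild (re- + build)
Meaning = again


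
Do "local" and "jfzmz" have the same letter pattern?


Pattern of "local": [0, 1, 2, 3, 0]
Pattern of "jfzmz": [0, 1, 2, 3, 2]
Patterns do not match
Same pattern = No


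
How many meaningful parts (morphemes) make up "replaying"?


Word: "replaying"
Morphemes: re- | play | -ing
Each morpheme carries meaning
= 3 morphemes


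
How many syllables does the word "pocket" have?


Word: "pocket"
Syllable breakdown: pock / et
Counting: 2 parts
= 2 syllables


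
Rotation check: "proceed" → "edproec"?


Word: "proceed", Candidate: "edproec"
Method: check if candidate is substring of word+word
"proceedproceed" contains "edproec"? No
Is rotation = No


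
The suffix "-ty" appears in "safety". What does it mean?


Suffix: -ty
Example: safety = safe + -ty
Meaning = quality of


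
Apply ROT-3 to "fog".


Word: "fog"
Shift: 3
Each letter → (letter + shift) mod 26:
  'f' (5) + 3 = 8 → 'i'
  'o' (14) + 3 = 17 → 'r'
  'g' (6) + 3 = 9 → 'j'
Result = "irj"


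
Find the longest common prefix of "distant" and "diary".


Word 1: "distant"
Word 2: "diary"
Comparing from start:
  Pos 0: 'd' == 'd'
  Pos 1: 'i' == 'i'
  Pos 2: 's' != 'a' (stop)
LCP = "di" (length 2)


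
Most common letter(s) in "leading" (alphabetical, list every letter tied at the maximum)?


Word: "leading"
Letter counts:
  'a': 1
  'd': 1
  'e': 1
  'g': 1
  'i': 1
  'l': 1
  'n': 1
Maximum count = 1
Most frequent = 'a', 'd', 'e', 'g', 'i', 'l', 'n' (1 time each)


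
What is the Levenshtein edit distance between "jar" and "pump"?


Word 1: "jar" (length 3)
Word 2: "pump" (length 4)
One optimal edit sequence (insert/delete/substitute each cost 1):
  1. insert 'p'  (+1)
  2. substitute 'j' -> 'u'  (+1)
  3. substitute 'a' -> 'm'  (+1)
  4. substitute 'r' -> 'p'  (+1)
Total edit operations: 4
Edit distance = 4


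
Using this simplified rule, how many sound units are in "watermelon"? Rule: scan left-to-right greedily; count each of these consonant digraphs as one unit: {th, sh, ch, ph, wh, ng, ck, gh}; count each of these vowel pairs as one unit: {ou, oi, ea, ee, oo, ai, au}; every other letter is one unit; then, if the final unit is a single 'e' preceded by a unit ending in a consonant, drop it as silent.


Word: "watermelon" (10 letters)
Left-to-right scan:
  1. 'w' (letter)
  2. 'a' (letter)
  3. 't' (letter)
  4. 'e' (letter)
  5. 'r' (letter)
  6. 'm' (letter)
  7. 'e' (letter)
  8. 'l' (letter)
  9. 'o' (letter)
  10. 'n' (letter)
Units from scan: 10
Sound units = 10 units


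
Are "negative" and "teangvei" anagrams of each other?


Word 1: "negative" → sorted: aeegintv
Word 2: "teangvei" → sorted: aeegintv
Same letters? aeegintv == aeegintv
Anagram = Yes


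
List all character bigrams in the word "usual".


Word: "usual" (length 5)
Number of bigrams = 5 - 2 + 1 = 4
  Position 0: "us"
  Position 1: "su"
  Position 2: "ua"
  Position 3: "al"
Bigrams = "us", "su", "ua", "al"


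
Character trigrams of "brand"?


Word: "brand" (length 5)
Number of trigrams = 5 - 3 + 1 = 3
  Position 0: "bra"
  Position 1: "ran"
  Position 2: "and"
Trigrams = "bra", "ran", "and"


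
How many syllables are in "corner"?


Word: "corner"
Syllable breakdown: cor · ner
Counting: 2 parts
= 2 syllables


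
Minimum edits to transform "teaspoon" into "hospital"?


Word 1: "teaspoon" (length 8)
Word 2: "hospital" (length 8)
One optimal edit sequence (insert/delete/substitute each cost 1):
  1. delete 't'  (+1)
  2. substitute 'e' -> 'h'  (+1)
  3. substitute 'a' -> 'o'  (+1)
  4. keep 's'
  5. keep 'p'
  6. insert 'i'  (+1)
  7. substitute 'o' -> 't'  (+1)
  8. substitute 'o' -> 'a'  (+1)
  9. substitute 'n' -> 'l'  (+1)
Total edit operations: 7
Edit distance = 7


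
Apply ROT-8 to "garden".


Word: "garden"
Shift: 8
Each letter → (letter + shift) mod 26:
  'g' (6) + 8 = 14 → 'o'
  'a' (0) + 8 = 8 → 'i'
  'r' (17) + 8 = 25 → 'z'
  'd' (3) + 8 = 11 → 'l'
  'e' (4) + 8 = 12 → 'm'
  'n' (13) + 8 = 21 → 'v'
Result = "oizlmv"


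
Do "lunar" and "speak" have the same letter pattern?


Pattern of "lunar": [0, 1, 2, 3, 4]
Pattern of "speak": [0, 1, 2, 3, 4]
Patterns match
Same pattern = Yes


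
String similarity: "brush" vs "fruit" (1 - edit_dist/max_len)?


Word 1: "brush" (length 5)
Word 2: "fruit" (length 5)
One optimal edit sequence:
  1. substitute 'b' -> 'f'  (+1)
  2. keep 'r'
  3. keep 'u'
  4. substitute 's' -> 'i'  (+1)
  5. substitute 'h' -> 't'  (+1)
Edit distance = 3
Max length = max(5, 5) = 5
Similarity = 1 - 3/5
= 0.4000


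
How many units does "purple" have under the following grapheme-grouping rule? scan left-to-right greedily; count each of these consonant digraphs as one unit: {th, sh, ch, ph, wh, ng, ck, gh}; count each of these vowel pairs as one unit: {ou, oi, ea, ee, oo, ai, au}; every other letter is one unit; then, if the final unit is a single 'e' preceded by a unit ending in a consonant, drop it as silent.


Word: "purple" (6 letters)
Left-to-right scan:
  1. 'p' (letter)
  2. 'u' (letter)
  3. 'r' (letter)
  4. 'p' (letter)
  5. 'l' (letter)
  6. 'e' (letter)
Units from scan: 6
Final unit is 'e' after a consonant -> drop as silent (-1)
Sound units = 5 units


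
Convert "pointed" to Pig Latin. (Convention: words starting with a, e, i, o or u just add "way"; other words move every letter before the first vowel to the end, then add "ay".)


Word: "pointed"
Starts with consonant(s) → move to end, add 'ay'
Consonant cluster: "p"
Pig Latin = "ointedpay"


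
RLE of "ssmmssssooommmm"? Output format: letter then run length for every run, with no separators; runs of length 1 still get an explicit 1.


String: "ssmmssssooommmm"
Scanning for consecutive runs:
  's' x 2
  'm' x 2
  's' x 4
  'o' x 3
  'm' x 4
RLE = "s2m2s4o3m4"


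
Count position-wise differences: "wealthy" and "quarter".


Comparing character by character (same length = 7):
  Pos 0: 'w' vs 'q' !=
  Pos 1: 'e' vs 'u' !=
  Pos 2: 'a' vs 'a' =
  Pos 3: 'l' vs 'r' !=
  Pos 4: 't' vs 't' =
  Pos 5: 'h' vs 'e' !=
  Pos 6: 'y' vs 'r' !=
Hamming distance = 5


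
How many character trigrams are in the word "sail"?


Word: "sail" (length 4)
Number of 3-grams = length - 3 + 1 = 4 - 3 + 1
= 2


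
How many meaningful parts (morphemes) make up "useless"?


Word: "useless"
Morphemes: use / -less
Each morpheme carries meaning
= 2 morphemes


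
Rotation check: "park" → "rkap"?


Word: "park", Candidate: "rkap"
Method: check if candidate is substring of word+word
"parkpark" contains "rkap"? No
Is rotation = No


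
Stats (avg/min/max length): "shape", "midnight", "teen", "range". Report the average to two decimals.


Lengths: "shape"=5, "midnight"=8, "teen"=4, "range"=5
Sum = 22, Count = 4
Average = 22/4 = 5.50
= avg=5.50, min=4, max=8


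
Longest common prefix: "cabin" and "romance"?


Word 1: "cabin"
Word 2: "romance"
Comparing from start:
  Pos 0: 'c' != 'r' (stop)
LCP = "" (length 0)


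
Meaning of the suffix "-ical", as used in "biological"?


Suffix: -ical
Example: biological (biology + -ical, with a spelling change)
Meaning = relating to


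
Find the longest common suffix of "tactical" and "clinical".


Word 1: "tactical"
Word 2: "clinical"
Comparing from end:
  Pos -1: 'l' == 'l'
  Pos -2: 'a' == 'a'
  Pos -3: 'c' == 'c'
  Pos -4: 'i' == 'i'
  Pos -5: 't' != 'n' (stop)
LCS = "ical" (length 4)


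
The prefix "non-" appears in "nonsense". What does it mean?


Prefix: non-
As in: nonsense -> non- + sense
Meaning = not


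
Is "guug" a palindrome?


Word: "guug"
Reversed: "guug"
Forward == Backward? guug == guug
Palindrome = Yes


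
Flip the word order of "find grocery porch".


Original: "find grocery porch"
Words (1..n): find | grocery | porch
Reversed (n..1): porch | grocery | find
Result = "porch grocery find"


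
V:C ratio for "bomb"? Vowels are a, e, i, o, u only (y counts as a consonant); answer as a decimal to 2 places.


Word: "bomb"
Vowels (a,e,i,o,u): 1
Consonants: 3
Ratio = 1/3
= 0.33


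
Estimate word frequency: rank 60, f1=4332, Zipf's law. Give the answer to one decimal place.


Zipf's law: f(r) = f(1) / r
f(1) = 4332
f(60) = 4332 / 60
= 72.2 occurrences


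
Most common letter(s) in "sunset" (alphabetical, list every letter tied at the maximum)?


Word: "sunset"
Letter counts:
  'e': 1
  'n': 1
  's': 2
  't': 1
  'u': 1
Maximum count = 2
Most frequent = 's' (2 times each)


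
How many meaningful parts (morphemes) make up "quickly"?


Word: "quickly"
Morphemes: quick + -ly
Each morpheme carries meaning
= 2 morphemes


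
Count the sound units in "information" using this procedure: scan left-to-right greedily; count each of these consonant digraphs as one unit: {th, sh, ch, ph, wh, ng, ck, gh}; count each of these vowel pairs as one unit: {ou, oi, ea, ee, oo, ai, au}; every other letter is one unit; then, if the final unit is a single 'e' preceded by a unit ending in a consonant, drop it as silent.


Word: "information" (11 letters)
Left-to-right scan:
  [1] 'i' (letter)
  [2] 'n' (letter)
  [3] 'f' (letter)
  [4] 'o' (letter)
  [5] 'r' (letter)
  [6] 'm' (letter)
  [7] 'a' (letter)
  [8] 't' (letter)
  [9] 'i' (letter)
  [10] 'o' (letter)
  [11] 'n' (letter)
Units from scan: 11
Sound units = 11 units


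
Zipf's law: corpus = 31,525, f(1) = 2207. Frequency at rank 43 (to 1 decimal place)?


Zipf's law: f(r) = f(1) / r
f(1) = 2207
f(43) = 2207 / 43
= 51.3 occurrences


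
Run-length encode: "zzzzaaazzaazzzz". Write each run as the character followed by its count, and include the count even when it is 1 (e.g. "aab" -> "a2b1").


String: "zzzzaaazzaazzzz"
Scanning for consecutive runs:
  'z' x 4
  'a' x 3
  'z' x 2
  'a' x 2
  'z' x 4
RLE = "z4a3z2a2z4"


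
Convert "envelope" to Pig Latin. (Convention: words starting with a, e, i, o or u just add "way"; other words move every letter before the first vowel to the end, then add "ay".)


Word: "envelope"
Starts with vowel → add 'way'
Pig Latin = "envelopeway"


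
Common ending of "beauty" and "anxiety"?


Word 1: "beauty"
Word 2: "anxiety"
Comparing from end:
  Pos -1: 'y' == 'y'
  Pos -2: 't' == 't'
  Pos -3: 'u' != 'e' (stop)
LCS = "ty" (length 2)


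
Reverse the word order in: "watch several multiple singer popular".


Original: "watch several multiple singer popular"
Words (1..n): watch | several | multiple | singer | popular
Reversed (n..1): popular | singer | multiple | several | watch
Result = "popular singer multiple several watch"


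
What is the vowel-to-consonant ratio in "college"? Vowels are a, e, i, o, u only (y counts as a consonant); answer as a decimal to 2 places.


Word: "college"
Vowels (a,e,i,o,u): 3
Consonants: 4
Ratio = 3/4
= 0.75


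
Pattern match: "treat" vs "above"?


Pattern of "treat": [0, 1, 2, 3, 0]
Pattern of "above": [0, 1, 2, 3, 4]
Patterns do not match
Same pattern = No


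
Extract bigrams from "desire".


Word: "desire" (length 6)
Number of bigrams = 6 - 2 + 1 = 5
  Position 0: "de"
  Position 1: "es"
  Position 2: "si"
  Position 3: "ir"
  Position 4: "re"
Bigrams = "de", "es", "si", "ir", "re"


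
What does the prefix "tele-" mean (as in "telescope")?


Prefix: tele-
Example: telescope = tele- + scope
Meaning = distant


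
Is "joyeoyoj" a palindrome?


Word: "joyeoyoj"
Reversed: "joyoeyoj"
Forward == Backward? joyeoyoj != joyoeyoj
Palindrome = No


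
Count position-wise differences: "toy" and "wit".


Comparing character by character (same length = 3):
  Pos 0: 't' vs 'w' !=
  Pos 1: 'o' vs 'i' !=
  Pos 2: 'y' vs 't' !=
Hamming distance = 3


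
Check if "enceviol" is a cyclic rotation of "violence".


Word: "violence", Candidate: "enceviol"
Method: check if candidate is substring of word+word
"violenceviolence" contains "enceviol"? Yes
Is rotation = Yes


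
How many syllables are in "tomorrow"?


Word: "tomorrow"
Syllable breakdown: to-mor-row
Counting: 3 parts
= 3 syllables


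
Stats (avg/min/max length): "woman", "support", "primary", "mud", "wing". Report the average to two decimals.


Lengths: "woman"=5, "support"=7, "primary"=7, "mud"=3, "wing"=4
Sum = 26, Count = 5
Average = 26/5 = 5.20
= avg=5.20, min=3, max=7


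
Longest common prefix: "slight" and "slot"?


Word 1: "slight"
Word 2: "slot"
Comparing from start:
  Pos 0: 's' == 's'
  Pos 1: 'l' == 'l'
  Pos 2: 'i' != 'o' (stop)
LCP = "sl" (length 2)


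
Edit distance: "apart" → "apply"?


Word 1: "apart" (length 5)
Word 2: "apply" (length 5)
One optimal edit sequence (insert/delete/substitute each cost 1):
  1. keep 'a'
  2. keep 'p'
  3. substitute 'a' -> 'p'  (+1)
  4. substitute 'r' -> 'l'  (+1)
  5. substitute 't' -> 'y'  (+1)
Total edit operations: 3
Edit distance = 3


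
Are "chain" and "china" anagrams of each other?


Word 1: "chain" → sorted: achin
Word 2: "china" → sorted: achin
Same letters? achin == achin
Anagram = Yes


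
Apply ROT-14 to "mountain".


Word: "mountain"
Shift: 14
Each letter → (letter + shift) mod 26:
  'm' (12) + 14 = 0 → 'a'
  'o' (14) + 14 = 2 → 'c'
  'u' (20) + 14 = 8 → 'i'
  'n' (13) + 14 = 1 → 'b'
  't' (19) + 14 = 7 → 'h'
  'a' (0) + 14 = 14 → 'o'
  'i' (8) + 14 = 22 → 'w'
  'n' (13) + 14 = 1 → 'b'
Result = "acibhowb"


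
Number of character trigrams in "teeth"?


Word: "teeth" (length 5)
Number of 3-grams = length - 3 + 1 = 5 - 3 + 1
= 3


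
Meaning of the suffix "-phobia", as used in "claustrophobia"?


Suffix: -phobia
As in: claustrophobia -> claustro- + -phobia
Meaning = fear of


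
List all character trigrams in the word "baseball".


Word: "baseball" (length 8)
Number of trigrams = 8 - 3 + 1 = 6
  Position 0: "bas"
  Position 1: "ase"
  Position 2: "seb"
  Position 3: "eba"
  Position 4: "bal"
  Position 5: "all"
Trigrams = "bas", "ase", "seb", "eba", "bal", "all"


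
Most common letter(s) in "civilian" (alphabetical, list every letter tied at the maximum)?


Word: "civilian"
Letter counts:
  'a': 1
  'c': 1
  'i': 3
  'l': 1
  'n': 1
  'v': 1
Maximum count = 3
Most frequent = 'i' (3 times each)


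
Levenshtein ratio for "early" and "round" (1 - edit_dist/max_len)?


Word 1: "early" (length 5)
Word 2: "round" (length 5)
One optimal edit sequence:
  1. substitute 'e' -> 'r'  (+1)
  2. substitute 'a' -> 'o'  (+1)
  3. substitute 'r' -> 'u'  (+1)
  4. substitute 'l' -> 'n'  (+1)
  5. substitute 'y' -> 'd'  (+1)
Edit distance = 5
Max length = max(5, 5) = 5
Similarity = 1 - 5/5
= 0.0000


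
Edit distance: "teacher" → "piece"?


Word 1: "teacher" (length 7)
Word 2: "piece" (length 5)
One optimal edit sequence (insert/delete/substitute each cost 1):
  1. substitute 't' -> 'p'  (+1)
  2. substitute 'e' -> 'i'  (+1)
  3. substitute 'a' -> 'e'  (+1)
  4. keep 'c'
  5. delete 'h'  (+1)
  6. keep 'e'
  7. delete 'r'  (+1)
Total edit operations: 5
Edit distance = 5


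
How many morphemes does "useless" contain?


Word: "useless"
Morphemes: use / -less
Each morpheme carries meaning
= 2 morphemes


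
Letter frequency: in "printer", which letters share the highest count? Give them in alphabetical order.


Word: "printer"
Letter counts:
  'e': 1
  'i': 1
  'n': 1
  'p': 1
  'r': 2
  't': 1
Maximum count = 2
Most frequent = 'r' (2 times each)


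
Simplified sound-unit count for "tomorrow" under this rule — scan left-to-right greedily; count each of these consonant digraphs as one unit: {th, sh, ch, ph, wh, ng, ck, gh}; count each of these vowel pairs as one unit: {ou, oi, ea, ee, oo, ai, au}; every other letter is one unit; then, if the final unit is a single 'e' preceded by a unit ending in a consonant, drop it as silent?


Word: "tomorrow" (8 letters)
Left-to-right scan:
  (1) 't' (letter)
  (2) 'o' (letter)
  (3) 'm' (letter)
  (4) 'o' (letter)
  (5) 'r' (letter)
  (6) 'r' (letter)
  (7) 'o' (letter)
  (8) 'w' (letter)
Units from scan: 8
Sound units = 8 units


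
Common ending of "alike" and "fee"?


Word 1: "alike"
Word 2: "fee"
Comparing from end:
  Pos -1: 'e' == 'e'
  Pos -2: 'k' != 'e' (stop)
LCS = "e" (length 1)


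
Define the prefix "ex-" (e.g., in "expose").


Prefix: ex-
Example: expose (ex- + pose)
Meaning = out / former


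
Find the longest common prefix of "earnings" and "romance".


Word 1: "earnings"
Word 2: "romance"
Comparing from start:
  Pos 0: 'e' != 'r' (stop)
LCP = "" (length 0)


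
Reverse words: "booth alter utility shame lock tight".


Original: "booth alter utility shame lock tight"
Words (1..n): booth | alter | utility | shame | lock | tight
Reversed (n..1): tight | lock | shame | utility | alter | booth
Result = "tight lock shame utility alter booth"


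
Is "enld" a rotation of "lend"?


Word: "lend", Candidate: "enld"
Method: check if candidate is substring of word+word
"lendlend" contains "enld"? No
Is rotation = No


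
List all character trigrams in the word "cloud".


Word: "cloud" (length 5)
Number of trigrams = 5 - 3 + 1 = 3
  Position 0: "clo"
  Position 1: "lou"
  Position 2: "oud"
Trigrams = "clo", "lou", "oud"


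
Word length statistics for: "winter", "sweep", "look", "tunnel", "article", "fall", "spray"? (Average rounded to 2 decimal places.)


Lengths: "winter"=6, "sweep"=5, "look"=4, "tunnel"=6, "article"=7, "fall"=4, "spray"=5
Sum = 37, Count = 7
Average = 37/7 = 5.29
= avg=5.29, min=4, max=7


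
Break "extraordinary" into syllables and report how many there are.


Word: "extraordinary"
Syllable breakdown: ex | traor | di | nar | y
Counting: 5 parts
= 5 syllables


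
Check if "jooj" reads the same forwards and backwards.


Word: "jooj"
Reversed: "jooj"
Forward == Backward? jooj == jooj
Palindrome = Yes


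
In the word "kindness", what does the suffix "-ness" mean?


Suffix: -ness
Example: kindness = kind + -ness
Meaning = state of being


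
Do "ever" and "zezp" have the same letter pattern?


Pattern of "ever": [0, 1, 0, 2]
Pattern of "zezp": [0, 1, 0, 2]
Patterns match
Same pattern = Yes


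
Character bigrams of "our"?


Word: "our" (length 3)
Number of bigrams = 3 - 2 + 1 = 2
  Position 0: "ou"
  Position 1: "ur"
Bigrams = "ou", "ur"


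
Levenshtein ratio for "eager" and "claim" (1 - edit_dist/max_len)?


Word 1: "eager" (length 5)
Word 2: "claim" (length 5)
One optimal edit sequence:
  1. substitute 'e' -> 'c'  (+1)
  2. substitute 'a' -> 'l'  (+1)
  3. substitute 'g' -> 'a'  (+1)
  4. substitute 'e' -> 'i'  (+1)
  5. substitute 'r' -> 'm'  (+1)
Edit distance = 5
Max length = max(5, 5) = 5
Similarity = 1 - 5/5
= 0.0000


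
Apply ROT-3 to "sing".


Word: "sing"
Shift: 3
Each letter → (letter + shift) mod 26:
  's' (18) + 3 = 21 → 'v'
  'i' (8) + 3 = 11 → 'l'
  'n' (13) + 3 = 16 → 'q'
  'g' (6) + 3 = 9 → 'j'
Result = "vlqj"


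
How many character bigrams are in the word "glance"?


Word: "glance" (length 6)
Number of 2-grams = length - 2 + 1 = 6 - 2 + 1
= 5


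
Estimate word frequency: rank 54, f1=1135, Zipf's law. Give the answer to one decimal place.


Zipf's law: f(r) = f(1) / r
f(1) = 1135
f(54) = 1135 / 54
= 21.0 occurrences


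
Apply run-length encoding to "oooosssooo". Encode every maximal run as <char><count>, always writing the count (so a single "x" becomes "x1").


String: "oooosssooo"
Scanning for consecutive runs:
  'o' x 4
  's' x 3
  'o' x 3
RLE = "o4s3o3"


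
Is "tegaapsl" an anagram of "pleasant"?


Word 1: "pleasant" → sorted: aaelnpst
Word 2: "tegaapsl" → sorted: aaeglpst
Same letters? aaelnpst != aaeglpst
Anagram = No


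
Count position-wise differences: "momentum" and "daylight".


Comparing character by character (same length = 8):
  Pos 0: 'm' vs 'd' !=
  Pos 1: 'o' vs 'a' !=
  Pos 2: 'm' vs 'y' !=
  Pos 3: 'e' vs 'l' !=
  Pos 4: 'n' vs 'i' !=
  Pos 5: 't' vs 'g' !=
  Pos 6: 'u' vs 'h' !=
  Pos 7: 'm' vs 't' !=
Hamming distance = 8
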